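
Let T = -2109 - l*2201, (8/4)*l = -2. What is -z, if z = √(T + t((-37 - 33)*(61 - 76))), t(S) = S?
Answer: -√1142 ≈ -33.794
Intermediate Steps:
l = -1 (l = (½)*(-2) = -1)
T = 92 (T = -2109 - (-1)*2201 = -2109 - 1*(-2201) = -2109 + 2201 = 92)
z = √1142 (z = √(92 + (-37 - 33)*(61 - 76)) = √(92 - 70*(-15)) = √(92 + 1050) = √1142 ≈ 33.793)
-z = -√1142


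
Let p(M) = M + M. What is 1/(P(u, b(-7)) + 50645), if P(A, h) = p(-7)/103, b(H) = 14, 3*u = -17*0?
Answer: 103/5216421 ≈ 1.9745e-5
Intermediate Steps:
p(M) = 2*M
u = 0 (u = (-17*0)/3 = (⅓)*0 = 0)
P(A, h) = -14/103 (P(A, h) = (2*(-7))/103 = -14*1/103 = -14/103)
1/(P(u, b(-7)) + 50645) = 1/(-14/103 + 50645) = 1/(5216421/103) = 103/5216421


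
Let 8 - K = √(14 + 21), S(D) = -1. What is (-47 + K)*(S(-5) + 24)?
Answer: -897 - 23*√35 ≈ -1033.1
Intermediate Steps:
K = 8 - √35 (K = 8 - √(14 + 21) = 8 - √35 ≈ 2.0839)
(-47 + K)*(S(-5) + 24) = (-47 + (8 - √35))*(-1 + 24) = (-39 - √35)*23 = -897 - 23*√35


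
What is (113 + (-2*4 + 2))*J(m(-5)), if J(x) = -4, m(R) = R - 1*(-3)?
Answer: -428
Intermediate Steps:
m(R) = 3 + R (m(R) = R + 3 = 3 + R)
(113 + (-2*4 + 2))*J(m(-5)) = (113 + (-2*4 + 2))*(-4) = (113 + (-8 + 2))*(-4) = (113 - 6)*(-4) = 107*(-4) = -428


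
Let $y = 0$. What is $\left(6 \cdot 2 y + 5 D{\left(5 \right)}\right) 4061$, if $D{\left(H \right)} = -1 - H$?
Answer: $-121830$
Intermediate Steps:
$\left(6 \cdot 2 y + 5 D{\left(5 \right)}\right) 4061 = \left(6 \cdot 2 \cdot 0 + 5 \left(-1 - 5\right)\right) 4061 = \left(12 \cdot 0 + 5 \left(-1 - 5\right)\right) 4061 = \left(0 + 5 \left(-6\right)\right) 4061 = \left(0 - 30\right) 4061 = \left(-30\right) 4061 = -121830$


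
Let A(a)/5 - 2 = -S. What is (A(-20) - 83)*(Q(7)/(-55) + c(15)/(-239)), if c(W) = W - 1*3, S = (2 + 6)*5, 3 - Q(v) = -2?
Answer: 101283/2629 ≈ 38.525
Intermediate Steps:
Q(v) = 5 (Q(v) = 3 - 1*(-2) = 3 + 2 = 5)
S = 40 (S = 8*5 = 40)
c(W) = -3 + W (c(W) = W - 3 = -3 + W)
A(a) = -190 (A(a) = 10 + 5*(-1*40) = 10 + 5*(-40) = 10 - 200 = -190)
(A(-20) - 83)*(Q(7)/(-55) + c(15)/(-239)) = (-190 - 83)*(5/(-55) + (-3 + 15)/(-239)) = -273*(5*(-1/55) + 12*(-1/239)) = -273*(-1/11 - 12/239) = -273*(-371/2629) = 101283/2629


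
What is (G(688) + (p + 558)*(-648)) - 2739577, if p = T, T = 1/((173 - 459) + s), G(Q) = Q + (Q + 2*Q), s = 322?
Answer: -3098427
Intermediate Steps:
G(Q) = 4*Q (G(Q) = Q + 3*Q = 4*Q)
T = 1/36 (T = 1/((173 - 459) + 322) = 1/(-286 + 322) = 1/36 ≈ 0.027778)
p = 1/36 ≈ 0.027778
(G(688) + (p + 558)*(-648)) - 2739577 = (4*688 + (1/36 + 558)*(-648)) - 2739577 = (2752 + (20089/36)*(-648)) - 2739577 = (2752 - 361602) - 2739577 = -358850 - 2739577 = -3098427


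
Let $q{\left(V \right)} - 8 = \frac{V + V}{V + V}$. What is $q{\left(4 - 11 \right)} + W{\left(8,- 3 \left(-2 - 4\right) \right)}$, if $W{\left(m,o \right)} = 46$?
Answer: $55$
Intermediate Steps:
$q{\left(V \right)} = 9$ ($q{\left(V \right)} = 8 + \frac{V + V}{V + V} = 8 + \frac{2 V}{2 V} = 8 + 2 V \frac{1}{2 V} = 8 + 1 = 9$)
$q{\left(4 - 11 \right)} + W{\left(8,- 3 \left(-2 - 4\right) \right)} = 9 + 46 = 55$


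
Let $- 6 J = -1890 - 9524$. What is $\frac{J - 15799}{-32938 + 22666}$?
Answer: $\frac{20845}{15408} \approx 1.3529$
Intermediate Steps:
$J = \frac{5707}{3}$ ($J = - \frac{-1890 - 9524}{6} = \left(- \frac{1}{6}\right) \left(-11414\right) = \frac{5707}{3} \approx 1902.3$)
$\frac{J - 15799}{-32938 + 22666} = \frac{\frac{5707}{3} - 15799}{-32938 + 22666} = - \frac{41690}{3 \left(-10272\right)} = \left(- \frac{41690}{3}\right) \left(- \frac{1}{10272}\right) = \frac{20845}{15408}$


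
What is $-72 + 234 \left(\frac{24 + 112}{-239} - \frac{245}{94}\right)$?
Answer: $- \frac{9155439}{11233} \approx -815.05$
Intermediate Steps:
$-72 + 234 \left(\frac{24 + 112}{-239} - \frac{245}{94}\right) = -72 + 234 \left(136 \left(- \frac{1}{239}\right) - \frac{245}{94}\right) = -72 + 234 \left(- \frac{136}{239} - \frac{245}{94}\right) = -72 + 234 \left(- \frac{71339}{22466}\right) = -72 - \frac{8346663}{11233} = - \frac{9155439}{11233}$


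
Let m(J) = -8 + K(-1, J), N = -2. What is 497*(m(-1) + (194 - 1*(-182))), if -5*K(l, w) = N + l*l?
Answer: 914977/5 ≈ 1.8300e+5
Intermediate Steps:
K(l, w) = 2/5 - l**2/5 (K(l, w) = -(-2 + l*l)/5 = -(-2 + l**2)/5 = 2/5 - l**2/5)
m(J) = -39/5 (m(J) = -8 + (2/5 - 1/5*(-1)**2) = -8 + (2/5 - 1/5*1) = -8 + (2/5 - 1/5) = -8 + 1/5 = -39/5)
497*(m(-1) + (194 - 1*(-182))) = 497*(-39/5 + (194 - 1*(-182))) = 497*(-39/5 + (194 + 182)) = 497*(-39/5 + 376) = 497*(1841/5) = 914977/5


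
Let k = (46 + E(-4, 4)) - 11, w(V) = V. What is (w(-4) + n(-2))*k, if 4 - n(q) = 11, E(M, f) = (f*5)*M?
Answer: 495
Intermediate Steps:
E(M, f) = 5*M*f (E(M, f) = (5*f)*M = 5*M*f)
k = -45 (k = (46 + 5*(-4)*4) - 11 = (46 - 80) - 11 = -34 - 11 = -45)
n(q) = -7 (n(q) = 4 - 1*11 = 4 - 11 = -7)
(w(-4) + n(-2))*k = (-4 - 7)*(-45) = -11*(-45) = 495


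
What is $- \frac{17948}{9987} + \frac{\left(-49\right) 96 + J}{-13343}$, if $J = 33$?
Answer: $- \frac{192830887}{133256541} \approx -1.4471$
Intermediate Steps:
$- \frac{17948}{9987} + \frac{\left(-49\right) 96 + J}{-13343} = - \frac{17948}{9987} + \frac{\left(-49\right) 96 + 33}{-13343} = \left(-17948\right) \frac{1}{9987} + \left(-4704 + 33\right) \left(- \frac{1}{13343}\right) = - \frac{17948}{9987} - - \frac{4671}{13343} = - \frac{17948}{9987} + \frac{4671}{13343} = - \frac{192830887}{133256541}$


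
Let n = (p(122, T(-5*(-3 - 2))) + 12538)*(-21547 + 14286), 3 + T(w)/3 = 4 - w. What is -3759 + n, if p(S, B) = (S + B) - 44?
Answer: -91085743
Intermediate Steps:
T(w) = 3 - 3*w (T(w) = -9 + 3*(4 - w) = -9 + (12 - 3*w) = 3 - 3*w)
p(S, B) = -44 + B + S (p(S, B) = (B + S) - 44 = -44 + B + S)
n = -91081984 (n = ((-44 + (3 - (-15)*(-3 - 2)) + 122) + 12538)*(-21547 + 14286) = ((-44 + (3 - (-15)*(-5)) + 122) + 12538)*(-7261) = ((-44 + (3 - 3*25) + 122) + 12538)*(-7261) = ((-44 + (3 - 75) + 122) + 12538)*(-7261) = ((-44 - 72 + 122) + 12538)*(-7261) = (6 + 12538)*(-7261) = 12544*(-7261) = -91081984)
-3759 + n = -3759 - 91081984 = -91085743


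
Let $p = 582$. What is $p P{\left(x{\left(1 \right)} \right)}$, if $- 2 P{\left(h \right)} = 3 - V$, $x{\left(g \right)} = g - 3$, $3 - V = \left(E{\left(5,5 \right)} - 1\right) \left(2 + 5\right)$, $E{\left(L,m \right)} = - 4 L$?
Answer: $42777$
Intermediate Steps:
$V = 150$ ($V = 3 - \left(\left(-4\right) 5 - 1\right) \left(2 + 5\right) = 3 - \left(-20 - 1\right) 7 = 3 - \left(-21\right) 7 = 3 - -147 = 3 + 147 = 150$)
$x{\left(g \right)} = -3 + g$ ($x{\left(g \right)} = g - 3 = -3 + g$)
$P{\left(h \right)} = \frac{147}{2}$ ($P{\left(h \right)} = - \frac{3 - 150}{2} = \left(- \frac{1}{2}\right) \left(-147\right) = \frac{147}{2}$)
$p P{\left(x{\left(1 \right)} \right)} = 582 \cdot \frac{147}{2} = 42777$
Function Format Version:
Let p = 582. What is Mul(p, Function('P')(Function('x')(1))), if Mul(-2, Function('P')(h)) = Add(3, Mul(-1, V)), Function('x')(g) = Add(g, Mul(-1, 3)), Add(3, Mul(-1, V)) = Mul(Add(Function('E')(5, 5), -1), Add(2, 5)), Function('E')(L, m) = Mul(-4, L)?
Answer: 42777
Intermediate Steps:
V = 150 (V = Add(3, Mul(-1, Mul(Add(Mul(-4, 5), -1), Add(2, 5)))) = Add(3, Mul(-1, Mul(Add(-20, -1), 7))) = Add(3, Mul(-1, Mul(-21, 7))) = Add(3, Mul(-1, -147)) = Add(3, 147) = 150)
Function('x')(g) = Add(-3, g) (Function('x')(g) = Add(g, -3) = Add(-3, g))
Function('P')(h) = Rational(147, 2) (Function('P')(h) = Mul(Rational(-1, 2), Add(3, Mul(-1, 150))) = Mul(Rational(-1, 2), Add(3, -150)) = Mul(Rational(-1, 2), -147) = Rational(147, 2))
Mul(p, Function('P')(Function('x')(1))) = Mul(582, Rational(147, 2)) = 42777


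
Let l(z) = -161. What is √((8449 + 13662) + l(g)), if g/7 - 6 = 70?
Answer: 5*√878 ≈ 148.16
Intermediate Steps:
g = 532 (g = 42 + 7*70 = 42 + 490 = 532)
√((8449 + 13662) + l(g)) = √((8449 + 13662) - 161) = √(22111 - 161) = √21950 = 5*√878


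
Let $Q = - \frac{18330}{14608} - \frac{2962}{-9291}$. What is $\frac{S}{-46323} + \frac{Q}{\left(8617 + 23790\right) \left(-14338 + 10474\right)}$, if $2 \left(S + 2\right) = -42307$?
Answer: $\frac{19974686105553596293}{43737437986500734784} \approx 0.4567$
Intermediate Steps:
$S = - \frac{42311}{2}$ ($S = -2 + \frac{1}{2} \left(-42307\right) = -2 - \frac{42307}{2} = - \frac{42311}{2} \approx -21156.0$)
$Q = - \frac{63517567}{67861464}$ ($Q = \left(-18330\right) \frac{1}{14608} - - \frac{2962}{9291} = - \frac{9165}{7304} + \frac{2962}{9291} = - \frac{63517567}{67861464} \approx -0.93599$)
$\frac{S}{-46323} + \frac{Q}{\left(8617 + 23790\right) \left(-14338 + 10474\right)} = - \frac{42311}{2 \left(-46323\right)} - \frac{63517567}{67861464 \left(8617 + 23790\right) \left(-14338 + 10474\right)} = \left(- \frac{42311}{2}\right) \left(- \frac{1}{46323}\right) - \frac{63517567}{67861464 \cdot 32407 \left(-3864\right)} = \frac{42311}{92646} - \frac{63517567}{67861464 \left(-125220648\right)} = \frac{42311}{92646} - - \frac{63517567}{8497656496308672} = \frac{42311}{92646} + \frac{63517567}{8497656496308672} = \frac{19974686105553596293}{43737437986500734784}$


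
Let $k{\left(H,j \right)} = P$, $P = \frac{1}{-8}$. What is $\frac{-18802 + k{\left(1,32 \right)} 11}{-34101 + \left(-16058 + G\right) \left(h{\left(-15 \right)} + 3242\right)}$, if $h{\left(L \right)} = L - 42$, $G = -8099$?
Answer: $\frac{150427}{615793168} \approx 0.00024428$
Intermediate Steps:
$P = - \frac{1}{8} \approx -0.125$
$k{\left(H,j \right)} = - \frac{1}{8}$
$h{\left(L \right)} = -42 + L$ ($h{\left(L \right)} = L - 42 = -42 + L$)
$\frac{-18802 + k{\left(1,32 \right)} 11}{-34101 + \left(-16058 + G\right) \left(h{\left(-15 \right)} + 3242\right)} = \frac{-18802 - \frac{11}{8}}{-34101 + \left(-16058 - 8099\right) \left(\left(-42 - 15\right) + 3242\right)} = \frac{-18802 - \frac{11}{8}}{-34101 - 24157 \left(-57 + 3242\right)} = - \frac{150427}{8 \left(-34101 - 76940045\right)} = - \frac{150427}{8 \left(-76974146\right)} = \left(- \frac{150427}{8}\right) \left(- \frac{1}{76974146}\right) = \frac{150427}{615793168}$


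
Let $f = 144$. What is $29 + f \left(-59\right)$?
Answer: $-8467$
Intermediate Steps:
$29 + f \left(-59\right) = 29 + 144 \left(-59\right) = 29 - 8496 = -8467$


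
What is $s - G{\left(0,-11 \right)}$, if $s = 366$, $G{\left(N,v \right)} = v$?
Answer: $377$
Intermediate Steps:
$s - G{\left(0,-11 \right)} = 366 - -11 = 366 + 11 = 377$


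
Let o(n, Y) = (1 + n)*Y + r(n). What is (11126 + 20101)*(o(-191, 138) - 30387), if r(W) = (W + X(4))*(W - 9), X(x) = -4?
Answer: -549813789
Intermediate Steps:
r(W) = (-9 + W)*(-4 + W) (r(W) = (W - 4)*(W - 9) = (-4 + W)*(-9 + W) = (-9 + W)*(-4 + W))
o(n, Y) = 36 + n² - 13*n + Y*(1 + n) (o(n, Y) = (1 + n)*Y + (36 + n² - 13*n) = Y*(1 + n) + (36 + n² - 13*n) = 36 + n² - 13*n + Y*(1 + n))
(11126 + 20101)*(o(-191, 138) - 30387) = (11126 + 20101)*((36 + 138 + (-191)² - 13*(-191) + 138*(-191)) - 30387) = 31227*((36 + 138 + 36481 + 2483 - 26358) - 30387) = 31227*(12780 - 30387) = 31227*(-17607) = -549813789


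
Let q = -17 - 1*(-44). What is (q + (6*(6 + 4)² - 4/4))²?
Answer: 391876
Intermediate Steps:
q = 27 (q = -17 + 44 = 27)
(q + (6*(6 + 4)² - 4/4))² = (27 + (6*(6 + 4)² - 4/4))² = (27 + (6*10² - 4*¼))² = (27 + (6*100 - 1))² = (27 + (600 - 1))² = (27 + 599)² = 626² = 391876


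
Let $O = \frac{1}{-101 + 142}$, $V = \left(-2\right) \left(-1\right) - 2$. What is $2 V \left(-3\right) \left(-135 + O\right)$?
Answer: $0$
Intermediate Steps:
$V = 0$ ($V = 2 - 2 = 0$)
$O = \frac{1}{41} \approx 0.02439$
$2 V \left(-3\right) \left(-135 + O\right) = 2 \cdot 0 \left(-3\right) \left(-135 + \frac{1}{41}\right) = 0 \left(-3\right) \left(- \frac{5534}{41}\right) = 0 \left(- \frac{5534}{41}\right) = 0$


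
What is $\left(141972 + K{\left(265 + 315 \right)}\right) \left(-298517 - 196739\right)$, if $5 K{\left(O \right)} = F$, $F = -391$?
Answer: $- \frac{351368779064}{5} \approx -7.0274 \cdot 10^{10}$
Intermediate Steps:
$K{\left(O \right)} = - \frac{391}{5}$ ($K{\left(O \right)} = \frac{1}{5} \left(-391\right) = - \frac{391}{5}$)
$\left(141972 + K{\left(265 + 315 \right)}\right) \left(-298517 - 196739\right) = \left(141972 - \frac{391}{5}\right) \left(-298517 - 196739\right) = \frac{709469}{5} \left(-495256\right) = - \frac{351368779064}{5}$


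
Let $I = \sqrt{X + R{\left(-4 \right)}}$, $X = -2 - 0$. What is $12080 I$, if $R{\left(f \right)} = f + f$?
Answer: $12080 i \sqrt{10} \approx 38200.0 i$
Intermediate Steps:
$X = -2$ ($X = -2 + 0 = -2$)
$R{\left(f \right)} = 2 f$
$I = i \sqrt{10}$ ($I = \sqrt{-2 + 2 \left(-4\right)} = \sqrt{-2 - 8} = \sqrt{-10} = i \sqrt{10} \approx 3.1623 i$)
$12080 I = 12080 i \sqrt{10}$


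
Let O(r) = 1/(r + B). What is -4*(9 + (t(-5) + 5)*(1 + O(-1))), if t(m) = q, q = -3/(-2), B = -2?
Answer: -160/3 ≈ -53.333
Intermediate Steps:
O(r) = 1/(-2 + r) (O(r) = 1/(r - 2) = 1/(-2 + r))
q = 3/2 (q = -3*(-½) = 3/2 ≈ 1.5000)
t(m) = 3/2
-4*(9 + (t(-5) + 5)*(1 + O(-1))) = -4*(9 + (3/2 + 5)*(1 + 1/(-2 - 1))) = -4*(9 + 13*(1 + 1/(-3))/2) = -4*(9 + 13*(1 - ⅓)/2) = -4*(9 + (13/2)*(⅔)) = -4*(9 + 13/3) = -4*40/3 = -160/3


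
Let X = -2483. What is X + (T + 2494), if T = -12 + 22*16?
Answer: 351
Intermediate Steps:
T = 340 (T = -12 + 352 = 340)
X + (T + 2494) = -2483 + (340 + 2494) = -2483 + 2834 = 351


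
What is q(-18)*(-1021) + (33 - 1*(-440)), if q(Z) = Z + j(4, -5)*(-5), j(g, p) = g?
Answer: 39271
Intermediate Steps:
q(Z) = -20 + Z (q(Z) = Z + 4*(-5) = Z - 20 = -20 + Z)
q(-18)*(-1021) + (33 - 1*(-440)) = (-20 - 18)*(-1021) + (33 - 1*(-440)) = -38*(-1021) + (33 + 440) = 38798 + 473 = 39271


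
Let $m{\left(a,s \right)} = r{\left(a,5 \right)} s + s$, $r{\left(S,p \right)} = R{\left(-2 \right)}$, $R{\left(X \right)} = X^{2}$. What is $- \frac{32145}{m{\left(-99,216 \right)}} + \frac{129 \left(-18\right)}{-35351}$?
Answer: $- \frac{75590009}{2545272} \approx -29.698$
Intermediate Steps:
$r{\left(S,p \right)} = 4$ ($r{\left(S,p \right)} = \left(-2\right)^{2} = 4$)
$m{\left(a,s \right)} = 5 s$ ($m{\left(a,s \right)} = 4 s + s = 5 s$)
$- \frac{32145}{m{\left(-99,216 \right)}} + \frac{129 \left(-18\right)}{-35351} = - \frac{32145}{5 \cdot 216} + \frac{129 \left(-18\right)}{-35351} = - \frac{32145}{1080} - - \frac{2322}{35351} = \left(-32145\right) \frac{1}{1080} + \frac{2322}{35351} = - \frac{2143}{72} + \frac{2322}{35351} = - \frac{75590009}{2545272}$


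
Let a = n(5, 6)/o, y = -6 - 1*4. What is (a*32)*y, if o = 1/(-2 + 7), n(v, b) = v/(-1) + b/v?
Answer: 6080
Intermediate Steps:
n(v, b) = -v + b/v (n(v, b) = v*(-1) + b/v = -v + b/v)
o = ⅕ (o = 1/5 = ⅕ ≈ 0.20000)
y = -10 (y = -6 - 4 = -10)
a = -19 (a = (-1*5 + 6/5)/(⅕) = (-5 + 6*(⅕))*5 = (-5 + 6/5)*5 = -19/5*5 = -19)
(a*32)*y = -19*32*(-10) = -608*(-10) = 6080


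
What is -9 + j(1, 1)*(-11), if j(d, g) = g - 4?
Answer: 24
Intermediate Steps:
j(d, g) = -4 + g
-9 + j(1, 1)*(-11) = -9 + (-4 + 1)*(-11) = -9 - 3*(-11) = -9 + 33 = 24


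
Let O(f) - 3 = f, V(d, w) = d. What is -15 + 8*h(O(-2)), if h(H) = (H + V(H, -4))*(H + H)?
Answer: 17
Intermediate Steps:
O(f) = 3 + f
h(H) = 4*H**2 (h(H) = (H + H)*(H + H) = (2*H)*(2*H) = 4*H**2)
-15 + 8*h(O(-2)) = -15 + 8*(4*(3 - 2)**2) = -15 + 8*(4*1**2) = -15 + 8*(4*1) = -15 + 8*4 = -15 + 32 = 17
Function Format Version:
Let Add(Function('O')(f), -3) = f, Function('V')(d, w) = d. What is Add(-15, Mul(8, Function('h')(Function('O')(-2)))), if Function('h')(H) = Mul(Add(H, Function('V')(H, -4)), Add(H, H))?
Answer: 17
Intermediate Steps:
Function('O')(f) = Add(3, f)
Function('h')(H) = Mul(4, Pow(H, 2)) (Function('h')(H) = Mul(Add(H, H), Add(H, H)) = Mul(Mul(2, H), Mul(2, H)) = Mul(4, Pow(H, 2)))
Add(-15, Mul(8, Function('h')(Function('O')(-2)))) = Add(-15, Mul(8, Mul(4, Pow(Add(3, -2), 2)))) = Add(-15, Mul(8, Mul(4, Pow(1, 2)))) = Add(-15, Mul(8, Mul(4, 1))) = Add(-15, Mul(8, 4)) = Add(-15, 32) = 17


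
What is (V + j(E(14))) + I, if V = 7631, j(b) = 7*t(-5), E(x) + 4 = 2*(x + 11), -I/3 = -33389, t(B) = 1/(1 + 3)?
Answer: 431199/4 ≈ 1.0780e+5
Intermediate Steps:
t(B) = ¼ (t(B) = 1/4 = ¼)
I = 100167 (I = -3*(-33389) = 100167)
E(x) = 18 + 2*x (E(x) = -4 + 2*(x + 11) = -4 + 2*(11 + x) = -4 + (22 + 2*x) = 18 + 2*x)
j(b) = 7/4 (j(b) = 7*(¼) = 7/4)
(V + j(E(14))) + I = (7631 + 7/4) + 100167 = 30531/4 + 100167 = 431199/4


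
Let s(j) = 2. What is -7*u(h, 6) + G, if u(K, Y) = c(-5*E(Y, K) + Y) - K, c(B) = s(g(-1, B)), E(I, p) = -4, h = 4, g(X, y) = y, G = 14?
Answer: 28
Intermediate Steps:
c(B) = 2
u(K, Y) = 2 - K
-7*u(h, 6) + G = -7*(2 - 1*4) + 14 = -7*(2 - 4) + 14 = -7*(-2) + 14 = 14 + 14 = 28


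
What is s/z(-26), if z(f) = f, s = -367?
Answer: 367/26 ≈ 14.115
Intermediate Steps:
s/z(-26) = -367/(-26) = -367*(-1/26) = 367/26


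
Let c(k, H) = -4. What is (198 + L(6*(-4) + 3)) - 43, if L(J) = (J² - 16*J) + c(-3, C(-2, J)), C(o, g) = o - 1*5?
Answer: 928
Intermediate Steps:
C(o, g) = -5 + o (C(o, g) = o - 5 = -5 + o)
L(J) = -4 + J² - 16*J (L(J) = (J² - 16*J) - 4 = -4 + J² - 16*J)
(198 + L(6*(-4) + 3)) - 43 = (198 + (-4 + (6*(-4) + 3)² - 16*(6*(-4) + 3))) - 43 = (198 + (-4 + (-24 + 3)² - 16*(-24 + 3))) - 43 = (198 + (-4 + (-21)² - 16*(-21))) - 43 = (198 + (-4 + 441 + 336)) - 43 = (198 + 773) - 43 = 971 - 43 = 928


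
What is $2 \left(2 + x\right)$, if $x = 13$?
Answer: $30$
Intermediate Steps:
$2 \left(2 + x\right) = 2 \left(2 + 13\right) = 2 \cdot 15 = 30$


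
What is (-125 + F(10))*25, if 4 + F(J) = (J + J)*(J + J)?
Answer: 6775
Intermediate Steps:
F(J) = -4 + 4*J² (F(J) = -4 + (J + J)*(J + J) = -4 + (2*J)*(2*J) = -4 + 4*J²)
(-125 + F(10))*25 = (-125 + (-4 + 4*10²))*25 = (-125 + (-4 + 4*100))*25 = (-125 + (-4 + 400))*25 = (-125 + 396)*25 = 271*25 = 6775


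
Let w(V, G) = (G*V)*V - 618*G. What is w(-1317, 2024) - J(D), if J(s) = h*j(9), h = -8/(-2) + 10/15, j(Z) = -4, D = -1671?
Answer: 10528064768/3 ≈ 3.5094e+9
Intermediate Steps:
w(V, G) = -618*G + G*V² (w(V, G) = G*V² - 618*G = -618*G + G*V²)
h = 14/3 (h = -8*(-½) + 10*(1/15) = 4 + ⅔ = 14/3 ≈ 4.6667)
J(s) = -56/3 (J(s) = (14/3)*(-4) = -56/3)
w(-1317, 2024) - J(D) = 2024*(-618 + (-1317)²) - 1*(-56/3) = 2024*(-618 + 1734489) + 56/3 = 2024*1733871 + 56/3 = 3509354904 + 56/3 = 10528064768/3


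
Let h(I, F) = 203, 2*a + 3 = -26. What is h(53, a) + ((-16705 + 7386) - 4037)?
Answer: -13153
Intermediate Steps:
a = -29/2 (a = -3/2 + (½)*(-26) = -3/2 - 13 = -29/2 ≈ -14.500)
h(53, a) + ((-16705 + 7386) - 4037) = 203 + ((-16705 + 7386) - 4037) = 203 + (-9319 - 4037) = 203 - 13356 = -13153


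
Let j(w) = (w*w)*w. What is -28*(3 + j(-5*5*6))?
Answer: 94499916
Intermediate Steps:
j(w) = w**3 (j(w) = w**2*w = w**3)
-28*(3 + j(-5*5*6)) = -28*(3 + (-5*5*6)**3) = -28*(3 + (-25*6)**3) = -28*(3 + (-150)**3) = -28*(3 - 3375000) = -28*(-3374997) = 94499916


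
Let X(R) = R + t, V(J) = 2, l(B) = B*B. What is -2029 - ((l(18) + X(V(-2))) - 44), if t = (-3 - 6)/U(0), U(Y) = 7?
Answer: -16168/7 ≈ -2309.7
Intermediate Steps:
l(B) = B²
t = -9/7 (t = (-3 - 6)/7 = -9*⅐ = -9/7 ≈ -1.2857)
X(R) = -9/7 + R (X(R) = R - 9/7 = -9/7 + R)
-2029 - ((l(18) + X(V(-2))) - 44) = -2029 - ((18² + (-9/7 + 2)) - 44) = -2029 - ((324 + 5/7) - 44) = -2029 - (2273/7 - 44) = -2029 - 1*1965/7 = -2029 - 1965/7 = -16168/7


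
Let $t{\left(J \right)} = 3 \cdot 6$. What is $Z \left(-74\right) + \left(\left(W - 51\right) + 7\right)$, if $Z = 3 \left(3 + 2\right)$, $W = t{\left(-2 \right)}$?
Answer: $-1136$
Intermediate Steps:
$t{\left(J \right)} = 18$
$W = 18$
$Z = 15$ ($Z = 3 \cdot 5 = 15$)
$Z \left(-74\right) + \left(\left(W - 51\right) + 7\right) = 15 \left(-74\right) + \left(\left(18 - 51\right) + 7\right) = -1110 + \left(-33 + 7\right) = -1110 - 26 = -1136$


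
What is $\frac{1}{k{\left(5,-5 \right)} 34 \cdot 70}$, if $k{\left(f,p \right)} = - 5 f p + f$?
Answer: $\frac{1}{309400} \approx 3.2321 \cdot 10^{-6}$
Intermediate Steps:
$k{\left(f,p \right)} = f - 5 f p$ ($k{\left(f,p \right)} = - 5 f p + f = f - 5 f p$)
$\frac{1}{k{\left(5,-5 \right)} 34 \cdot 70} = \frac{1}{5 \left(1 - -25\right) 34 \cdot 70} = \frac{1}{5 \left(1 + 25\right) 34 \cdot 70} = \frac{1}{5 \cdot 26 \cdot 34 \cdot 70} = \frac{1}{130 \cdot 34 \cdot 70} = \frac{1}{4420 \cdot 70} = \frac{1}{309400}$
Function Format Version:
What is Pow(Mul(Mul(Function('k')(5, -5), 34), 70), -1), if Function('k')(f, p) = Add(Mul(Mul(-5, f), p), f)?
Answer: Rational(1, 309400) ≈ 3.2321e-6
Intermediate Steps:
Function('k')(f, p) = Add(f, Mul(-5, f, p)) (Function('k')(f, p) = Add(Mul(-5, f, p), f) = Add(f, Mul(-5, f, p)))
Pow(Mul(Mul(Function('k')(5, -5), 34), 70), -1) = Pow(Mul(Mul(Mul(5, Add(1, Mul(-5, -5))), 34), 70), -1) = Pow(Mul(Mul(Mul(5, Add(1, 25)), 34), 70), -1) = Pow(Mul(Mul(Mul(5, 26), 34), 70), -1) = Pow(Mul(Mul(130, 34), 70), -1) = Pow(Mul(4420, 70), -1) = Pow(309400, -1) = Rational(1, 309400)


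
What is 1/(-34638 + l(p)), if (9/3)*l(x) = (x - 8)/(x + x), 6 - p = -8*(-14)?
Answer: -106/3671609 ≈ -2.8870e-5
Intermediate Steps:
p = -106 (p = 6 - (-8)*(-14) = 6 - 1*112 = 6 - 112 = -106)
l(x) = (-8 + x)/(6*x) (l(x) = ((x - 8)/(x + x))/3 = ((-8 + x)/((2*x)))/3 = ((-8 + x)*(1/(2*x)))/3 = ((-8 + x)/(2*x))/3 = (-8 + x)/(6*x))
1/(-34638 + l(p)) = 1/(-34638 + (⅙)*(-8 - 106)/(-106)) = 1/(-34638 + (⅙)*(-1/106)*(-114)) = 1/(-34638 + 19/106) = 1/(-3671609/106) = -106/3671609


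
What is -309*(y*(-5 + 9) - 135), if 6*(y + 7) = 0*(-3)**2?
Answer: 50367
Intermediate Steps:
y = -7 (y = -7 + (0*(-3)**2)/6 = -7 + (0*9)/6 = -7 + (1/6)*0 = -7 + 0 = -7)
-309*(y*(-5 + 9) - 135) = -309*(-7*(-5 + 9) - 135) = -309*(-7*4 - 135) = -309*(-28 - 135) = -309*(-163) = 50367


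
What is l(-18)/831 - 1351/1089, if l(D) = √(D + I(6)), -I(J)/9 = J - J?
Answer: -1351/1089 + I*√2/277 ≈ -1.2406 + 0.0051055*I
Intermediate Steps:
I(J) = 0 (I(J) = -9*(J - J) = -9*0 = 0)
l(D) = √D (l(D) = √(D + 0) = √D)
l(-18)/831 - 1351/1089 = √(-18)/831 - 1351/1089 = (3*I*√2)*(1/831) - 1351*1/1089 = I*√2/277 - 1351/1089 = -1351/1089 + I*√2/277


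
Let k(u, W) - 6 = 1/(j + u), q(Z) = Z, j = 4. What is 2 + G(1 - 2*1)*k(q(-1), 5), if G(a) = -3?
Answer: -17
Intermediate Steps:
k(u, W) = 6 + 1/(4 + u)
2 + G(1 - 2*1)*k(q(-1), 5) = 2 - 3*(25 + 6*(-1))/(4 - 1) = 2 - 3*(25 - 6)/3 = 2 - 19 = -17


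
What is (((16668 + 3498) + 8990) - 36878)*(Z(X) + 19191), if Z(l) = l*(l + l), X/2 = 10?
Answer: -154370502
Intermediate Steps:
X = 20 (X = 2*10 = 20)
Z(l) = 2*l² (Z(l) = l*(2*l) = 2*l²)
(((16668 + 3498) + 8990) - 36878)*(Z(X) + 19191) = (((16668 + 3498) + 8990) - 36878)*(2*20² + 19191) = ((20166 + 8990) - 36878)*(2*400 + 19191) = (29156 - 36878)*(800 + 19191) = -7722*19991 = -154370502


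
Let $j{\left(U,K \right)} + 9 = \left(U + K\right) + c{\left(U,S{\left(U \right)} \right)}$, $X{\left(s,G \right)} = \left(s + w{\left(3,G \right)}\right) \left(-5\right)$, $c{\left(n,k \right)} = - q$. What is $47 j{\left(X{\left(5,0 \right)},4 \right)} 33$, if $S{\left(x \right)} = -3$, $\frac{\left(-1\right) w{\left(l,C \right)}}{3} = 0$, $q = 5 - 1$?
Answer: $-52734$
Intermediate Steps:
$q = 4$ ($q = 5 - 1 = 4$)
$w{\left(l,C \right)} = 0$ ($w{\left(l,C \right)} = \left(-3\right) 0 = 0$)
$c{\left(n,k \right)} = -4$ ($c{\left(n,k \right)} = \left(-1\right) 4 = -4$)
$X{\left(s,G \right)} = - 5 s$ ($X{\left(s,G \right)} = \left(s + 0\right) \left(-5\right) = s \left(-5\right) = - 5 s$)
$j{\left(U,K \right)} = -13 + K + U$ ($j{\left(U,K \right)} = -9 - \left(4 - K - U\right) = -9 + \left(-4 + K + U\right) = -13 + K + U$)
$47 j{\left(X{\left(5,0 \right)},4 \right)} 33 = 47 \left(-13 + 4 - 25\right) 33 = 47 \left(-34\right) 33 = \left(-1598\right) 33 = -52734$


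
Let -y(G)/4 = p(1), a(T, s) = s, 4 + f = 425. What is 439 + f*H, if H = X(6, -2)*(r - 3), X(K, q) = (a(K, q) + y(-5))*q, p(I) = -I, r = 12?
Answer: -14717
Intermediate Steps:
f = 421 (f = -4 + 425 = 421)
y(G) = 4 (y(G) = -(-4) = -4*(-1) = 4)
X(K, q) = q*(4 + q) (X(K, q) = (q + 4)*q = (4 + q)*q = q*(4 + q))
H = -36 (H = (-2*(4 - 2))*(12 - 3) = -2*2*9 = -4*9 = -36)
439 + f*H = 439 + 421*(-36) = 439 - 15156 = -14717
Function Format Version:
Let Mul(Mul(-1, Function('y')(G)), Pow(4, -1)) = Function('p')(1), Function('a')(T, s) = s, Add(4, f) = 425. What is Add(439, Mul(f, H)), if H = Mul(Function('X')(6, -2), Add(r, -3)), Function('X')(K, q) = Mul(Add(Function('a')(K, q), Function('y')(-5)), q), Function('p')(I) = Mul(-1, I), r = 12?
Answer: -14717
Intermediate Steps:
f = 421 (f = Add(-4, 425) = 421)
Function('y')(G) = 4 (Function('y')(G) = Mul(-4, Mul(-1, 1)) = Mul(-4, -1) = 4)
Function('X')(K, q) = Mul(q, Add(4, q)) (Function('X')(K, q) = Mul(Add(q, 4), q) = Mul(Add(4, q), q) = Mul(q, Add(4, q)))
H = -36 (H = Mul(Mul(-2, Add(4, -2)), Add(12, -3)) = Mul(Mul(-2, 2), 9) = Mul(-4, 9) = -36)
Add(439, Mul(f, H)) = Add(439, Mul(421, -36)) = Add(439, -15156) = -14717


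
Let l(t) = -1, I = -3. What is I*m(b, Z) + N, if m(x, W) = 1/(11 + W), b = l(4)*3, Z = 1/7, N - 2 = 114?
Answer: 3009/26 ≈ 115.73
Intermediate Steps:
N = 116 (N = 2 + 114 = 116)
Z = ⅐ ≈ 0.14286
b = -3 (b = -1*3 = -3)
I*m(b, Z) + N = -3/(11 + ⅐) + 116 = -3/78/7 + 116 = -3*7/78 + 116 = -7/26 + 116 = 3009/26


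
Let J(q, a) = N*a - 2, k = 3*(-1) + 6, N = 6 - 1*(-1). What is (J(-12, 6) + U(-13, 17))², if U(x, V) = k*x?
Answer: 1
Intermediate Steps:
N = 7 (N = 6 + 1 = 7)
k = 3 (k = -3 + 6 = 3)
J(q, a) = -2 + 7*a (J(q, a) = 7*a - 2 = -2 + 7*a)
U(x, V) = 3*x
(J(-12, 6) + U(-13, 17))² = ((-2 + 7*6) + 3*(-13))² = ((-2 + 42) - 39)² = (40 - 39)² = 1² = 1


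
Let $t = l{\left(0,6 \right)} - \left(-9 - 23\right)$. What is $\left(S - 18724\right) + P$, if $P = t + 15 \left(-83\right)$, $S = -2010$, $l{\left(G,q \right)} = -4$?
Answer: $-21951$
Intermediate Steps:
$t = 28$ ($t = -4 - \left(-9 - 23\right) = -4 - -32 = -4 + 32 = 28$)
$P = -1217$ ($P = 28 + 15 \left(-83\right) = 28 - 1245 = -1217$)
$\left(S - 18724\right) + P = \left(-2010 - 18724\right) - 1217 = -20734 - 1217 = -21951$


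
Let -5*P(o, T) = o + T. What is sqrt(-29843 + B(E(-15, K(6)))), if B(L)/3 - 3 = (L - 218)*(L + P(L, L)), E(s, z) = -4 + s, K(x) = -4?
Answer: I*sqrt(543215)/5 ≈ 147.41*I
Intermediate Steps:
P(o, T) = -T/5 - o/5 (P(o, T) = -(o + T)/5 = -(T + o)/5 = -T/5 - o/5)
B(L) = 9 + 9*L*(-218 + L)/5 (B(L) = 9 + 3*((L - 218)*(L + (-L/5 - L/5))) = 9 + 3*((-218 + L)*(L - 2*L/5)) = 9 + 3*((-218 + L)*(3*L/5)) = 9 + 3*(3*L*(-218 + L)/5) = 9 + 9*L*(-218 + L)/5)
sqrt(-29843 + B(E(-15, K(6)))) = sqrt(-29843 + (9 - 1962*(-4 - 15)/5 + 9*(-4 - 15)**2/5)) = sqrt(-29843 + (9 - 1962/5*(-19) + (9/5)*(-19)**2)) = sqrt(-29843 + (9 + 37278/5 + (9/5)*361)) = sqrt(-29843 + (9 + 37278/5 + 3249/5)) = sqrt(-29843 + 40572/5) = sqrt(-108643/5) = I*sqrt(543215)/5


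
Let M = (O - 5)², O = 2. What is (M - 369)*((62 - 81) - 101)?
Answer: 43200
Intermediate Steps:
M = 9 (M = (2 - 5)² = (-3)² = 9)
(M - 369)*((62 - 81) - 101) = (9 - 369)*((62 - 81) - 101) = -360*(-19 - 101) = -360*(-120) = 43200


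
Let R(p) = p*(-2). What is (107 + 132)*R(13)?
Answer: -6214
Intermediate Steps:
R(p) = -2*p
(107 + 132)*R(13) = (107 + 132)*(-2*13) = 239*(-26) = -6214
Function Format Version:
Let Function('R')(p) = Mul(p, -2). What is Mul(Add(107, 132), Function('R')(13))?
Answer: -6214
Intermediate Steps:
Function('R')(p) = Mul(-2, p)
Mul(Add(107, 132), Function('R')(13)) = Mul(Add(107, 132), Mul(-2, 13)) = Mul(239, -26) = -6214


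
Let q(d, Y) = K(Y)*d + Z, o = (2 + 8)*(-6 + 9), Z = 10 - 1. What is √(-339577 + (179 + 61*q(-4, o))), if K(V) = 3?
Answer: I*√339581 ≈ 582.74*I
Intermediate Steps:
Z = 9
o = 30 (o = 10*3 = 30)
q(d, Y) = 9 + 3*d (q(d, Y) = 3*d + 9 = 9 + 3*d)
√(-339577 + (179 + 61*q(-4, o))) = √(-339577 + (179 + 61*(9 + 3*(-4)))) = √(-339577 + (179 + 61*(9 - 12))) = √(-339577 + (179 + 61*(-3))) = √(-339577 + (179 - 183)) = √(-339577 - 4) = √(-339581) = I*√339581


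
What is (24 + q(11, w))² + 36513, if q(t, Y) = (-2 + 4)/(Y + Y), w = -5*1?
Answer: 926986/25 ≈ 37079.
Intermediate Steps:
w = -5
q(t, Y) = 1/Y (q(t, Y) = 2/((2*Y)) = 2*(1/(2*Y)) = 1/Y)
(24 + q(11, w))² + 36513 = (24 + 1/(-5))² + 36513 = (24 - ⅕)² + 36513 = (119/5)² + 36513 = 14161/25 + 36513 = 926986/25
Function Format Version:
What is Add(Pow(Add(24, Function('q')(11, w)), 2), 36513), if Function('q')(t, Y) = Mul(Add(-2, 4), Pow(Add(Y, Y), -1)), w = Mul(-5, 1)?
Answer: Rational(926986, 25) ≈ 37079.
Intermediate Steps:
w = -5
Function('q')(t, Y) = Pow(Y, -1) (Function('q')(t, Y) = Mul(2, Pow(Mul(2, Y), -1)) = Mul(2, Mul(Rational(1, 2), Pow(Y, -1))) = Pow(Y, -1))
Add(Pow(Add(24, Function('q')(11, w)), 2), 36513) = Add(Pow(Add(24, Pow(-5, -1)), 2), 36513) = Add(Pow(Add(24, Rational(-1, 5)), 2), 36513) = Add(Pow(Rational(119, 5), 2), 36513) = Add(Rational(14161, 25), 36513) = Rational(926986, 25)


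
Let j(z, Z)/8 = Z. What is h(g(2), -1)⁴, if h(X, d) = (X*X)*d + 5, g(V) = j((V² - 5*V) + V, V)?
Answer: 3969126001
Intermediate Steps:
j(z, Z) = 8*Z
g(V) = 8*V
h(X, d) = 5 + d*X² (h(X, d) = X²*d + 5 = d*X² + 5 = 5 + d*X²)
h(g(2), -1)⁴ = (5 - (8*2)²)⁴ = (5 - 1*16²)⁴ = (5 - 1*256)⁴ = (5 - 256)⁴ = (-251)⁴ = 3969126001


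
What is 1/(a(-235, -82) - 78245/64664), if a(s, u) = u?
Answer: -64664/5380693 ≈ -0.012018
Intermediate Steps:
1/(a(-235, -82) - 78245/64664) = 1/(-82 - 78245/64664) = 1/(-5380693/64664) = -64664/5380693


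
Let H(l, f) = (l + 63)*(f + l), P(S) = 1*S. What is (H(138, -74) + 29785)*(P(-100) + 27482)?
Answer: 1167814918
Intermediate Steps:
P(S) = S
H(l, f) = (63 + l)*(f + l)
(H(138, -74) + 29785)*(P(-100) + 27482) = ((138² + 63*(-74) + 63*138 - 74*138) + 29785)*(-100 + 27482) = ((19044 - 4662 + 8694 - 10212) + 29785)*27382 = (12864 + 29785)*27382 = 42649*27382 = 1167814918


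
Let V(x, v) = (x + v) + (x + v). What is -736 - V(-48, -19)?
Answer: -602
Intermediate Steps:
V(x, v) = 2*v + 2*x (V(x, v) = (v + x) + (v + x) = 2*v + 2*x)
-736 - V(-48, -19) = -736 - (2*(-19) + 2*(-48)) = -736 - (-38 - 96) = -736 - 1*(-134) = -736 + 134 = -602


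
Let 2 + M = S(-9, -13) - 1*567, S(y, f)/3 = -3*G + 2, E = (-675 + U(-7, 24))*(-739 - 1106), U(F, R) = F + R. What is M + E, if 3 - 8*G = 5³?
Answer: 4854337/4 ≈ 1.2136e+6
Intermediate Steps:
G = -61/4 (G = 3/8 - ⅛*5³ = 3/8 - ⅛*125 = 3/8 - 125/8 = -61/4 ≈ -15.250)
E = 1214010 (E = (-675 + (-7 + 24))*(-739 - 1106) = (-675 + 17)*(-1845) = -658*(-1845) = 1214010)
S(y, f) = 573/4 (S(y, f) = 3*(-3*(-61/4) + 2) = 3*(183/4 + 2) = 3*(191/4) = 573/4)
M = -1703/4 (M = -2 + (573/4 - 1*567) = -2 + (573/4 - 567) = -2 - 1695/4 = -1703/4 ≈ -425.75)
M + E = -1703/4 + 1214010 = 4854337/4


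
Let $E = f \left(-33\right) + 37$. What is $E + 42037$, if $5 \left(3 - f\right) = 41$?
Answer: $\frac{211228}{5} \approx 42246.0$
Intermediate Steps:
$f = - \frac{26}{5}$ ($f = 3 - \frac{41}{5} = - \frac{26}{5} \approx -5.2$)
$E = \frac{1043}{5}$ ($E = \left(- \frac{26}{5}\right) \left(-33\right) + 37 = \frac{858}{5} + 37 = \frac{1043}{5} \approx 208.6$)
$E + 42037 = \frac{1043}{5} + 42037 = \frac{211228}{5}$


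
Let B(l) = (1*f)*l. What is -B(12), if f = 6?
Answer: -72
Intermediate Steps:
B(l) = 6*l (B(l) = (1*6)*l = 6*l)
-B(12) = -6*12 = -1*72 = -72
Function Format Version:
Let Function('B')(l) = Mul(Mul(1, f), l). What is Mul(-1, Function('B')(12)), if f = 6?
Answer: -72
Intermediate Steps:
Function('B')(l) = Mul(6, l) (Function('B')(l) = Mul(Mul(1, 6), l) = Mul(6, l))
Mul(-1, Function('B')(12)) = Mul(-1, Mul(6, 12)) = Mul(-1, 72) = -72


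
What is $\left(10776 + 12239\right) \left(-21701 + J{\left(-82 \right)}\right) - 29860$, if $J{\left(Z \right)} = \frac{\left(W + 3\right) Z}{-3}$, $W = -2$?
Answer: $- \frac{1496547895}{3} \approx -4.9885 \cdot 10^{8}$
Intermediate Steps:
$J{\left(Z \right)} = - \frac{Z}{3}$ ($J{\left(Z \right)} = \frac{\left(-2 + 3\right) Z}{-3} = 1 Z \left(- \frac{1}{3}\right) = Z \left(- \frac{1}{3}\right) = - \frac{Z}{3}$)
$\left(10776 + 12239\right) \left(-21701 + J{\left(-82 \right)}\right) - 29860 = \left(10776 + 12239\right) \left(-21701 - - \frac{82}{3}\right) - 29860 = 23015 \left(-21701 + \frac{82}{3}\right) - 29860 = 23015 \left(- \frac{65021}{3}\right) - 29860 = - \frac{1496458315}{3} - 29860 = - \frac{1496547895}{3}$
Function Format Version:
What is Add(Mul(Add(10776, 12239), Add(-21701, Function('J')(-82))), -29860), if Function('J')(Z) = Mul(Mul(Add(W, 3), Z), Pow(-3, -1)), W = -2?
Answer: Rational(-1496547895, 3) ≈ -4.9885e+8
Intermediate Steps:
Function('J')(Z) = Mul(Rational(-1, 3), Z) (Function('J')(Z) = Mul(Mul(Add(-2, 3), Z), Pow(-3, -1)) = Mul(Mul(1, Z), Rational(-1, 3)) = Mul(Z, Rational(-1, 3)) = Mul(Rational(-1, 3), Z))
Add(Mul(Add(10776, 12239), Add(-21701, Function('J')(-82))), -29860) = Add(Mul(Add(10776, 12239), Add(-21701, Mul(Rational(-1, 3), -82))), -29860) = Add(Mul(23015, Add(-21701, Rational(82, 3))), -29860) = Add(Mul(23015, Rational(-65021, 3)), -29860) = Add(Rational(-1496458315, 3), -29860) = Rational(-1496547895, 3)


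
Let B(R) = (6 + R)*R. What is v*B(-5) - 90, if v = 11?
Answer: -145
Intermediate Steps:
B(R) = R*(6 + R)
v*B(-5) - 90 = 11*(-5*(6 - 5)) - 90 = 11*(-5*1) - 90 = 11*(-5) - 90 = -55 - 90 = -145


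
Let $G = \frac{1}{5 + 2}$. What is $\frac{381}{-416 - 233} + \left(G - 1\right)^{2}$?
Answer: $\frac{4695}{31801} \approx 0.14764$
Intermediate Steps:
$G = \frac{1}{7} \approx 0.14286$
$\frac{381}{-416 - 233} + \left(G - 1\right)^{2} = \frac{381}{-416 - 233} + \left(\frac{1}{7} - 1\right)^{2} = \frac{381}{-649} + \left(- \frac{6}{7}\right)^{2} = 381 \left(- \frac{1}{649}\right) + \frac{36}{49} = - \frac{381}{649} + \frac{36}{49} = \frac{4695}{31801}$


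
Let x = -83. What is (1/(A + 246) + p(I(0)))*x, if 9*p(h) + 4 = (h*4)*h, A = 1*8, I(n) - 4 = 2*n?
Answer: -421889/762 ≈ -553.66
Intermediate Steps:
I(n) = 4 + 2*n
A = 8
p(h) = -4/9 + 4*h²/9 (p(h) = -4/9 + ((h*4)*h)/9 = -4/9 + ((4*h)*h)/9 = -4/9 + (4*h²)/9 = -4/9 + 4*h²/9)
(1/(A + 246) + p(I(0)))*x = (1/(8 + 246) + (-4/9 + 4*(4 + 2*0)²/9))*(-83) = (1/254 + (-4/9 + 4*(4 + 0)²/9))*(-83) = (1/254 + (-4/9 + (4/9)*4²))*(-83) = (1/254 + (-4/9 + (4/9)*16))*(-83) = (1/254 + (-4/9 + 64/9))*(-83) = (1/254 + 20/3)*(-83) = (5083/762)*(-83) = -421889/762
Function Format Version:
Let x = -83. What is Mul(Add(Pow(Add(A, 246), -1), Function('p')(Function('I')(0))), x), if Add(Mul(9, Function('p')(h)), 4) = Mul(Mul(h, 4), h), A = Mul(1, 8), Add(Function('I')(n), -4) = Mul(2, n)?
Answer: Rational(-421889, 762) ≈ -553.66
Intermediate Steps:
Function('I')(n) = Add(4, Mul(2, n))
A = 8
Function('p')(h) = Add(Rational(-4, 9), Mul(Rational(4, 9), Pow(h, 2))) (Function('p')(h) = Add(Rational(-4, 9), Mul(Rational(1, 9), Mul(Mul(h, 4), h))) = Add(Rational(-4, 9), Mul(Rational(1, 9), Mul(Mul(4, h), h))) = Add(Rational(-4, 9), Mul(Rational(1, 9), Mul(4, Pow(h, 2)))) = Add(Rational(-4, 9), Mul(Rational(4, 9), Pow(h, 2))))
Mul(Add(Pow(Add(A, 246), -1), Function('p')(Function('I')(0))), x) = Mul(Add(Pow(Add(8, 246), -1), Add(Rational(-4, 9), Mul(Rational(4, 9), Pow(Add(4, Mul(2, 0)), 2)))), -83) = Mul(Add(Pow(254, -1), Add(Rational(-4, 9), Mul(Rational(4, 9), Pow(Add(4, 0), 2)))), -83) = Mul(Add(Rational(1, 254), Add(Rational(-4, 9), Mul(Rational(4, 9), Pow(4, 2)))), -83) = Mul(Add(Rational(1, 254), Add(Rational(-4, 9), Mul(Rational(4, 9), 16))), -83) = Mul(Add(Rational(1, 254), Add(Rational(-4, 9), Rational(64, 9))), -83) = Mul(Add(Rational(1, 254), Rational(20, 3)), -83) = Mul(Rational(5083, 762), -83) = Rational(-421889, 762)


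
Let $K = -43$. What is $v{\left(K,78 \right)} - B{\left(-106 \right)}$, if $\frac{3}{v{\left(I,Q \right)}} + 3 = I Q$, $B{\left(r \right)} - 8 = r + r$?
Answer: $\frac{228275}{1119} \approx 204.0$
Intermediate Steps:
$B{\left(r \right)} = 8 + 2 r$ ($B{\left(r \right)} = 8 + \left(r + r\right) = 8 + 2 r$)
$v{\left(I,Q \right)} = \frac{3}{-3 + I Q}$
$v{\left(K,78 \right)} - B{\left(-106 \right)} = \frac{3}{-3 - 3354} - \left(8 + 2 \left(-106\right)\right) = \frac{3}{-3 - 3354} - \left(8 - 212\right) = \frac{3}{-3357} - -204 = 3 \left(- \frac{1}{3357}\right) + 204 = - \frac{1}{1119} + 204 = \frac{228275}{1119}$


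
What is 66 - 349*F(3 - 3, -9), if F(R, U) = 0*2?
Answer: 66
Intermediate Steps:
F(R, U) = 0
66 - 349*F(3 - 3, -9) = 66 - 349*0 = 66 + 0 = 66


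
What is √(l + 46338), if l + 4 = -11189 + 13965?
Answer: √49110 ≈ 221.61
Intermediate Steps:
l = 2772 (l = -4 + (-11189 + 13965) = -4 + 2776 = 2772)
√(l + 46338) = √(2772 + 46338) = √49110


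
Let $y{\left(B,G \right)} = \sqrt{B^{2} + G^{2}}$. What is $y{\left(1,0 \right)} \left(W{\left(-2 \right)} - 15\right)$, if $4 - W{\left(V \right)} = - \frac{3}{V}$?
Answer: $- \frac{25}{2} \approx -12.5$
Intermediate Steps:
$W{\left(V \right)} = 4 + \frac{3}{V}$ ($W{\left(V \right)} = 4 - - \frac{3}{V} = 4 + \frac{3}{V}$)
$y{\left(1,0 \right)} \left(W{\left(-2 \right)} - 15\right) = \sqrt{1^{2} + 0^{2}} \left(\left(4 + \frac{3}{-2}\right) - 15\right) = \sqrt{1 + 0} \left(\left(4 + 3 \left(- \frac{1}{2}\right)\right) - 15\right) = \sqrt{1} \left(\left(4 - \frac{3}{2}\right) - 15\right) = 1 \left(\frac{5}{2} - 15\right) = 1 \left(- \frac{25}{2}\right) = - \frac{25}{2}$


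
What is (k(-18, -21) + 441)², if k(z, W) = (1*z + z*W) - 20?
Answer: 609961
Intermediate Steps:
k(z, W) = -20 + z + W*z (k(z, W) = (z + W*z) - 20 = -20 + z + W*z)
(k(-18, -21) + 441)² = ((-20 - 18 - 21*(-18)) + 441)² = ((-20 - 18 + 378) + 441)² = (340 + 441)² = 781² = 609961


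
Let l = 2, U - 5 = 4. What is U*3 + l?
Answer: 29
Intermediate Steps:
U = 9 (U = 5 + 4 = 9)
U*3 + l = 9*3 + 2 = 27 + 2 = 29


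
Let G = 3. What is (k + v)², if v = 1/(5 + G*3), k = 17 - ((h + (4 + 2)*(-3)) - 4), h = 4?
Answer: 241081/196 ≈ 1230.0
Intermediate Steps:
k = 35 (k = 17 - ((4 + (4 + 2)*(-3)) - 4) = 17 - ((4 + 6*(-3)) - 4) = 17 - ((4 - 18) - 4) = 17 - (-14 - 4) = 17 - 1*(-18) = 17 + 18 = 35)
v = 1/14 (v = 1/(5 + 3*3) = 1/(5 + 9) = 1/14 ≈ 0.071429)
(k + v)² = (35 + 1/14)² = (491/14)² = 241081/196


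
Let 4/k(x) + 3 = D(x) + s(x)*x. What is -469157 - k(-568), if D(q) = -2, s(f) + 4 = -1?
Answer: -1330060099/2835 ≈ -4.6916e+5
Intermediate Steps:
s(f) = -5 (s(f) = -4 - 1 = -5)
k(x) = 4/(-5 - 5*x) (k(x) = 4/(-3 + (-2 - 5*x)) = 4/(-5 - 5*x))
-469157 - k(-568) = -469157 - 4/(5*(-1 - 1*(-568))) = -469157 - 4/(5*(-1 + 568)) = -469157 - 4/(5*567) = -469157 - 1*4/2835 = -469157 - 4/2835 = -1330060099/2835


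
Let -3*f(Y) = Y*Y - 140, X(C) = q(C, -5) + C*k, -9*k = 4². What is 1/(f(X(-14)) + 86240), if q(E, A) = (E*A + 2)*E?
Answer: -243/57319444 ≈ -4.2394e-6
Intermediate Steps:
q(E, A) = E*(2 + A*E) (q(E, A) = (A*E + 2)*E = (2 + A*E)*E = E*(2 + A*E))
k = -16/9 (k = -⅑*4² = -⅑*16 = -16/9 ≈ -1.7778)
X(C) = -16*C/9 + C*(2 - 5*C) (X(C) = C*(2 - 5*C) + C*(-16/9) = C*(2 - 5*C) - 16*C/9 = -16*C/9 + C*(2 - 5*C))
f(Y) = 140/3 - Y²/3 (f(Y) = -(Y*Y - 140)/3 = -(Y² - 140)/3 = -(-140 + Y²)/3 = 140/3 - Y²/3)
1/(f(X(-14)) + 86240) = 1/((140/3 - 196*(2 - 45*(-14))²/81/3) + 86240) = 1/((140/3 - 196*(2 + 630)²/81/3) + 86240) = 1/((140/3 - ((⅑)*(-14)*632)²/3) + 86240) = 1/((140/3 - (-8848/9)²/3) + 86240) = 1/((140/3 - ⅓*78287104/81) + 86240) = 1/((140/3 - 78287104/243) + 86240) = 1/(-78275764/243 + 86240) = 1/(-57319444/243) = -243/57319444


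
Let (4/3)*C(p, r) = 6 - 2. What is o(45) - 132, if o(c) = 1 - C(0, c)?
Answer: -134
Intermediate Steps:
C(p, r) = 3 (C(p, r) = 3*(6 - 2)/4 = (¾)*4 = 3)
o(c) = -2 (o(c) = 1 - 1*3 = 1 - 3 = -2)
o(45) - 132 = -2 - 132 = -134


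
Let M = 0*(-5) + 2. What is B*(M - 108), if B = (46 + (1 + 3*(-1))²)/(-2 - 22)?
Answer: 1325/6 ≈ 220.83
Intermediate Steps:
M = 2 (M = 0 + 2 = 2)
B = -25/12 (B = (46 + (1 - 3)²)/(-24) = (46 + (-2)²)*(-1/24) = (46 + 4)*(-1/24) = 50*(-1/24) = -25/12 ≈ -2.0833)
B*(M - 108) = -25*(2 - 108)/12 = -25/12*(-106) = 1325/6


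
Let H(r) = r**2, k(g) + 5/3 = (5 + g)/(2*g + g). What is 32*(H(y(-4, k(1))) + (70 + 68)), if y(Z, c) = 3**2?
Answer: 7008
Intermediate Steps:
k(g) = -5/3 + (5 + g)/(3*g) (k(g) = -5/3 + (5 + g)/(2*g + g) = -5/3 + (5 + g)/((3*g)) = -5/3 + (5 + g)*(1/(3*g)) = -5/3 + (5 + g)/(3*g))
y(Z, c) = 9
32*(H(y(-4, k(1))) + (70 + 68)) = 32*(9**2 + (70 + 68)) = 32*(81 + 138) = 32*219 = 7008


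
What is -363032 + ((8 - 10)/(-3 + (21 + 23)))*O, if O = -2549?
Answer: -14879214/41 ≈ -3.6291e+5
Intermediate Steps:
-363032 + ((8 - 10)/(-3 + (21 + 23)))*O = -363032 + ((8 - 10)/(-3 + (21 + 23)))*(-2549) = -363032 - 2/(-3 + 44)*(-2549) = -363032 - 2/41*(-2549) = -363032 + 5098/41 = -14879214/41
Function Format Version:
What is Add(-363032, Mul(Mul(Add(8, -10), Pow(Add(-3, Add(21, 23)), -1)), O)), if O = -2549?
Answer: Rational(-14879214, 41) ≈ -3.6291e+5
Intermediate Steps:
Add(-363032, Mul(Mul(Add(8, -10), Pow(Add(-3, Add(21, 23)), -1)), O)) = Add(-363032, Mul(Mul(Add(8, -10), Pow(Add(-3, Add(21, 23)), -1)), -2549)) = Add(-363032, Mul(Mul(-2, Pow(Add(-3, 44), -1)), -2549)) = Add(-363032, Mul(Mul(-2, Pow(41, -1)), -2549)) = Add(-363032, Mul(Mul(-2, Rational(1, 41)), -2549)) = Add(-363032, Mul(Rational(-2, 41), -2549)) = Add(-363032, Rational(5098, 41)) = Rational(-14879214, 41)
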